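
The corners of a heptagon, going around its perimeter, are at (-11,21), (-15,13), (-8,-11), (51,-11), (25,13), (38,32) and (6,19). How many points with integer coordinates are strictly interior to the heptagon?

Using the shoelace formula, 2A = |((-11)·13 − (-15)·21) + ((-15)·(-11) − (-8)·13) + ((-8)·(-11) − 51·(-11)) + (51·13 − 25·(-11)) + (25·32 − 38·13) + (38·19 − 6·32) + (6·21 − (-11)·19)| = 3199, so the area is 3199/2.
Summing gcd(|Δx|,|Δy|) over the edges gives the boundary count: gcd(4,8) + gcd(7,24) + gcd(59,0) + gcd(26,24) + gcd(13,19) + gcd(32,13) + gcd(17,2) = 4+1+59+2+1+1+1 = 69.
By Pick's theorem A = I + B/2 − 1, so I = 3199/2 − 69/2 + 1 = 1566.

1566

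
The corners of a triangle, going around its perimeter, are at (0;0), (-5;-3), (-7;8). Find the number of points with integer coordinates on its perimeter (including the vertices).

3

Summing gcd(|Δx|,|Δy|) over the edges gives the boundary count: gcd(5,3) + gcd(2,11) + gcd(7,8) = 1+1+1 = 3.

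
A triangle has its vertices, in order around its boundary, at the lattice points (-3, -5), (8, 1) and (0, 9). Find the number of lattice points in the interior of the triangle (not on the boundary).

64

Using the shoelace formula, 2A = |((-3)·1 − 8·(-5)) + (8·9 − 0·1) + (0·(-5) − (-3)·9)| = 136, so the area is 68.
The number of boundary lattice points is Σ gcd(|Δx|,|Δy|) = gcd(11,6) + gcd(8,8) + gcd(3,14) = 1+8+1 = 10.
Pick's theorem gives I = A − B/2 + 1 = 68 − 10/2 + 1 = 64.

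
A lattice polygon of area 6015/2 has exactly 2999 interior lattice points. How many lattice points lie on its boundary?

19

Pick's theorem gives A = I + B/2 − 1, so B = 2(A − I + 1) = 2(6015/2 − 2999 + 1) = 19.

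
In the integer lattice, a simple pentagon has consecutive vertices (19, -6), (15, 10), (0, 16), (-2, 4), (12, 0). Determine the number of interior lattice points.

The shoelace formula gives twice the area as |[19·10 − 15·(-6)] + [15·16 − 0·10] + [0·4 − (-2)·16] + [(-2)·0 − 12·4] + [12·(-6) − 19·0]| = 432, so the area is 216.
Summing gcd(|Δx|,|Δy|) over the edges gives the boundary count: gcd(4,16) + gcd(15,6) + gcd(2,12) + gcd(14,4) + gcd(7,6) = 4+3+2+2+1 = 12.
Pick's theorem gives I = A − B/2 + 1 = 216 − 12/2 + 1 = 211.

211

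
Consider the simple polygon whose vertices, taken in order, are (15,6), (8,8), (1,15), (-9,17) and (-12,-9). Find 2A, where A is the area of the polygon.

684

Using the shoelace formula, 2A = |(15·8 − 8·6) + (8·15 − 1·8) + (1·17 − (-9)·15) + ((-9)·(-9) − (-12)·17) + ((-12)·6 − 15·(-9))| = 684, so the area is 342.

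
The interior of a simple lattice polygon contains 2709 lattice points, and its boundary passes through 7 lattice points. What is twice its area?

By Pick's theorem, A = I + B/2 − 1 = 2709 + 7/2 − 1 = 5423/2.
Hence 2A = 5423.

5423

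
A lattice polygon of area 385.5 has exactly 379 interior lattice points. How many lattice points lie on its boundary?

Pick's theorem gives A = I + B/2 − 1, so B = 2(A − I + 1) = 2(385.5 − 379 + 1) = 15.

15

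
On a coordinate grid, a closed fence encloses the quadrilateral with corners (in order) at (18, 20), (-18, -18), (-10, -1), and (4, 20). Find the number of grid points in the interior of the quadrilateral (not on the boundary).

290

The shoelace formula gives twice the area as |(18·(-18) − (-18)·20) + ((-18)·(-1) − (-10)·(-18)) + ((-10)·20 − 4·(-1)) + (4·20 − 18·20)| = 602, so the area is 301.
Along each edge there are gcd(|Δx|,|Δy|)+1 lattice points, so counting each shared vertex once the boundary has gcd(36,38) + gcd(8,17) + gcd(14,21) + gcd(14,0) = 2+1+7+14 = 24.
Pick's theorem gives I = A − B/2 + 1 = 301 − 24/2 + 1 = 290.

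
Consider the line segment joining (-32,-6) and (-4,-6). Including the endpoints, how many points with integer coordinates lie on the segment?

29

The number of lattice points on a segment between lattice points is gcd(|Δx|,|Δy|) + 1 = gcd(28,0) + 1 = 28 + 1 = 29.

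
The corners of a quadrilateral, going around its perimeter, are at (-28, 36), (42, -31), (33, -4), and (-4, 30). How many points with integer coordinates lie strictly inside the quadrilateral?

933

By the shoelace formula, twice the signed area is |[(-28)·(-31) − 42·36] + [42·(-4) − 33·(-31)] + [33·30 − (-4)·(-4)] + [(-4)·36 − (-28)·30]| = 1881, so the area is 1881/2.
Summing gcd(|Δx|,|Δy|) over the edges gives the boundary count: gcd(70,67) + gcd(9,27) + gcd(37,34) + gcd(24,6) = 1+9+1+6 = 17.
Pick's theorem gives I = A − B/2 + 1 = 1881/2 − 17/2 + 1 = 933.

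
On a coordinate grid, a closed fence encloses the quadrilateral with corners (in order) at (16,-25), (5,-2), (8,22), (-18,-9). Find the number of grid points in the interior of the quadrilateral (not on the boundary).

The shoelace formula gives twice the area as |(16·(-2) − 5·(-25)) + (5·22 − 8·(-2)) + (8·(-9) − (-18)·22) + ((-18)·(-25) − 16·(-9))| = 1137, so the area is 1137/2.
Summing gcd(|Δx|,|Δy|) over the edges gives the boundary count: gcd(11,23) + gcd(3,24) + gcd(26,31) + gcd(34,16) = 1+3+1+2 = 7.
By Pick's theorem A = I + B/2 − 1, so I = 1137/2 − 7/2 + 1 = 566.

566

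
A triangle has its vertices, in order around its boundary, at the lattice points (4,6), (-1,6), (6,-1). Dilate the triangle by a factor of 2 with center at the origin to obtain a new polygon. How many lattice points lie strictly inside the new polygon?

58

The shoelace formula gives twice the area as |[4·6 − (-1)·6] + [(-1)·(-1) − 6·6] + [6·6 − 4·(-1)]| = 35, so the area is 35/2.
Along each edge there are gcd(|Δx|,|Δy|)+1 lattice points, so counting each shared vertex once the boundary has gcd(5,0) + gcd(7,7) + gcd(2,7) = 5+7+1 = 13.
Scaling by 2 multiplies the area by 2² = 4 (so the new area is 70) and multiplies the boundary lattice-point count by 2, giving 26.
By Pick's theorem, the interior count of the dilated polygon is 70 − 26/2 + 1 = 58.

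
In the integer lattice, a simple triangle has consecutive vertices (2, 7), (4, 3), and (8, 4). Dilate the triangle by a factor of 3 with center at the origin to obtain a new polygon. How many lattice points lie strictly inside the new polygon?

73

Using the shoelace formula, 2A = |[2·3 − 4·7] + [4·4 − 8·3] + [8·7 − 2·4]| = 18, so the area is 9.
The number of boundary lattice points is Σ gcd(|Δx|,|Δy|) = gcd(2,4) + gcd(4,1) + gcd(6,3) = 2+1+3 = 6.
Scaling by 3 multiplies the area by 3² = 9 (so the new area is 81) and multiplies the boundary lattice-point count by 3, giving 18.
By Pick's theorem, the interior count of the dilated polygon is 81 − 18/2 + 1 = 73.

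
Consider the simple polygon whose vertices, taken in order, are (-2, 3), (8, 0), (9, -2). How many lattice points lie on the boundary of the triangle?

Summing gcd(|Δx|,|Δy|) over the edges gives the boundary count: gcd(10,3) + gcd(1,2) + gcd(11,5) = 1+1+1 = 3.

3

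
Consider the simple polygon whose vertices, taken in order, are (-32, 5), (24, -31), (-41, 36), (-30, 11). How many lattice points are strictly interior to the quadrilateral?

Using the shoelace formula, 2A = |[(-32)·(-31) − 24·5] + [24·36 − (-41)·(-31)] + [(-41)·11 − (-30)·36] + [(-30)·5 − (-32)·11]| = 1296, so the area is 648.
The number of boundary lattice points is Σ gcd(|Δx|,|Δy|) = gcd(56,36) + gcd(65,67) + gcd(11,25) + gcd(2,6) = 4+1+1+2 = 8.
Pick's theorem gives I = A − B/2 + 1 = 648 − 8/2 + 1 = 645.

645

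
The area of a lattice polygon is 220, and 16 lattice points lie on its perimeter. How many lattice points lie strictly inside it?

213

Pick's theorem A = I + B/2 − 1 rearranges to I = A − B/2 + 1 = 220 − 16/2 + 1 = 213.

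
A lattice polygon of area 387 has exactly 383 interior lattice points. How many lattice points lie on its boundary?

Pick's theorem gives A = I + B/2 − 1, so B = 2(A − I + 1) = 2(387 − 383 + 1) = 10.

10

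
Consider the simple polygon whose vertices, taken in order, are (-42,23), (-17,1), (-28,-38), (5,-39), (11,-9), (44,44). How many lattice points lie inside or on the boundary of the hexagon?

Using the shoelace formula, 2A = |[(-42)·1 − (-17)·23] + [(-17)·(-38) − (-28)·1] + [(-28)·(-39) − 5·(-38)] + [5·(-9) − 11·(-39)] + [11·44 − 44·(-9)] + [44·23 − (-42)·44]| = 6429, so the area is 3214.5.
Summing gcd(|Δx|,|Δy|) over the edges gives the boundary count: gcd(25,22) + gcd(11,39) + gcd(33,1) + gcd(6,30) + gcd(33,53) + gcd(86,21) = 1+1+1+6+1+1 = 11.
Pick's theorem gives I = A − B/2 + 1 = 3214.5 − 11/2 + 1 = 3210, so the closed region contains I + B = 3210 + 11 = 3221 lattice points.

3221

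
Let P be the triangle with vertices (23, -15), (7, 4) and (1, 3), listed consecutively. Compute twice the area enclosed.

The shoelace formula gives twice the area as |(23·4 − 7·(-15)) + (7·3 − 1·4) + (1·(-15) − 23·3)| = 130, so the area is 65.

130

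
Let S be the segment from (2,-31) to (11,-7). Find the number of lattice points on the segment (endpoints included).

The number of lattice points on a segment between lattice points is gcd(|Δx|,|Δy|) + 1 = gcd(9,24) + 1 = 3 + 1 = 4.

4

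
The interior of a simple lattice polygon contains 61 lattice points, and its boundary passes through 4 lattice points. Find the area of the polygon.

62

By Pick's theorem, A = I + B/2 − 1 = 61 + 4/2 − 1 = 62.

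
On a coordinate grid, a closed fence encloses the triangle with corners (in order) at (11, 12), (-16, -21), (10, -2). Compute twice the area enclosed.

345

By the shoelace formula, twice the signed area is |(11·(-21) − (-16)·12) + ((-16)·(-2) − 10·(-21)) + (10·12 − 11·(-2))| = 345, so the area is 172.5.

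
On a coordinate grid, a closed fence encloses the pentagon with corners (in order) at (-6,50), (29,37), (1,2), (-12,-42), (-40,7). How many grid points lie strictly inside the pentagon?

Using the shoelace formula, 2A = |((-6)·37 − 29·50) + (29·2 − 1·37) + (1·(-42) − (-12)·2) + ((-12)·7 − (-40)·(-42)) + ((-40)·50 − (-6)·7)| = 5391, so the area is 2695.5.
Along each edge there are gcd(|Δx|,|Δy|)+1 lattice points, so counting each shared vertex once the boundary has gcd(35,13) + gcd(28,35) + gcd(13,44) + gcd(28,49) + gcd(34,43) = 1+7+1+7+1 = 17.
Pick's theorem gives I = A − B/2 + 1 = 2695.5 − 17/2 + 1 = 2688.

2688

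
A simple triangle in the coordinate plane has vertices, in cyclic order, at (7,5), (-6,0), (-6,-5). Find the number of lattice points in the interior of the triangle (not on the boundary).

30

The shoelace formula gives twice the area as |[7·0 − (-6)·5] + [(-6)·(-5) − (-6)·0] + [(-6)·5 − 7·(-5)]| = 65, so the area is 65/2.
The number of boundary lattice points is Σ gcd(|Δx|,|Δy|) = gcd(13,5) + gcd(0,5) + gcd(13,10) = 1+5+1 = 7.
Pick's theorem gives I = A − B/2 + 1 = 65/2 − 7/2 + 1 = 30.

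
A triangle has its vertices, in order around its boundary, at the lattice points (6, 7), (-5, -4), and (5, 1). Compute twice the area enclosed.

Using the shoelace formula, 2A = |[6·(-4) − (-5)·7] + [(-5)·1 − 5·(-4)] + [5·7 − 6·1]| = 55, so the area is 27.5.

55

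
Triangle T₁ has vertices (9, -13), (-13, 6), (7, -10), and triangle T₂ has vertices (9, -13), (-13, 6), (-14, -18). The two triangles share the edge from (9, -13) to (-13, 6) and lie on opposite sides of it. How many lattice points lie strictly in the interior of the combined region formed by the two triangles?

The union is the simple quadrilateral with vertices (9, -13), (7, -10), (-13, 6), (-14, -18) in order.
Using the shoelace formula, 2A = |(9·(-10) − 7·(-13)) + (7·6 − (-13)·(-10)) + ((-13)·(-18) − (-14)·6) + ((-14)·(-13) − 9·(-18))| = 575, so the area is 287.5.
Summing gcd(|Δx|,|Δy|) over the edges gives the boundary count: gcd(2,3) + gcd(20,16) + gcd(1,24) + gcd(23,5) = 1+4+1+1 = 7.
By Pick's theorem I = A − B/2 + 1 = 287.5 − 7/2 + 1 = 285.

285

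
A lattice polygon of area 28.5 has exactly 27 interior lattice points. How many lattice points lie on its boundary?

5

Pick's theorem gives A = I + B/2 − 1, so B = 2(A − I + 1) = 2(28.5 − 27 + 1) = 5.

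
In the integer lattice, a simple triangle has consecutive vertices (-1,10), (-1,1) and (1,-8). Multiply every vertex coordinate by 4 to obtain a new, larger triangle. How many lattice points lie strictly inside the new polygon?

121

Using the shoelace formula, 2A = |[(-1)·1 − (-1)·10] + [(-1)·(-8) − 1·1] + [1·10 − (-1)·(-8)]| = 18, so the area is 9.
Along each edge there are gcd(|Δx|,|Δy|)+1 lattice points, so counting each shared vertex once the boundary has gcd(0,9) + gcd(2,9) + gcd(2,18) = 9+1+2 = 12.
Scaling by 4 multiplies the area by 4² = 16 (so the new area is 144) and multiplies the boundary lattice-point count by 4, giving 48.
By Pick's theorem, the interior count of the dilated polygon is 144 − 48/2 + 1 = 121.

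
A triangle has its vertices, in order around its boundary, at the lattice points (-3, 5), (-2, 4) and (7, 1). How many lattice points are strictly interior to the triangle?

1

By the shoelace formula, twice the signed area is |((-3)·4 − (-2)·5) + ((-2)·1 − 7·4) + (7·5 − (-3)·1)| = 6, so the area is 3.
Along each edge there are gcd(|Δx|,|Δy|)+1 lattice points, so counting each shared vertex once the boundary has gcd(1,1) + gcd(9,3) + gcd(10,4) = 1+3+2 = 6.
By Pick's theorem A = I + B/2 − 1, so I = 3 − 6/2 + 1 = 1.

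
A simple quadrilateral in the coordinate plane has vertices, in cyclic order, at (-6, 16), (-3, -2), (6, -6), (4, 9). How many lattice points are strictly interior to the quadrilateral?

By the shoelace formula, twice the signed area is |((-6)·(-2) − (-3)·16) + ((-3)·(-6) − 6·(-2)) + (6·9 − 4·(-6)) + (4·16 − (-6)·9)| = 286, so the area is 143.
The number of boundary lattice points is Σ gcd(|Δx|,|Δy|) = gcd(3,18) + gcd(9,4) + gcd(2,15) + gcd(10,7) = 3+1+1+1 = 6.
Pick's theorem gives I = A − B/2 + 1 = 143 − 6/2 + 1 = 141.

141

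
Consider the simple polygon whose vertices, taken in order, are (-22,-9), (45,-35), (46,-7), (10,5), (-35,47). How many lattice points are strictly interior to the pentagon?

By the shoelace formula, twice the signed area is |[(-22)·(-35) − 45·(-9)] + [45·(-7) − 46·(-35)] + [46·5 − 10·(-7)] + [10·47 − (-35)·5] + [(-35)·(-9) − (-22)·47]| = 4764, so the area is 2382.
Summing gcd(|Δx|,|Δy|) over the edges gives the boundary count: gcd(67,26) + gcd(1,28) + gcd(36,12) + gcd(45,42) + gcd(13,56) = 1+1+12+3+1 = 18.
Pick's theorem gives I = A − B/2 + 1 = 2382 − 18/2 + 1 = 2374.

2374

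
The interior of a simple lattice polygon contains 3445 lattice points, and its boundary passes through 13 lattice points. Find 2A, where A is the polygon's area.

Pick's theorem states A = I + B/2 − 1, so A = 3445 + 13/2 − 1 = 6901/2.
Hence 2A = 6901.

6901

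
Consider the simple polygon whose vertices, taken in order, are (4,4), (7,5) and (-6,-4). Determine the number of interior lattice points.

6

The shoelace formula gives twice the area as |(4·5 − 7·4) + (7·(-4) − (-6)·5) + ((-6)·4 − 4·(-4))| = 14, so the area is 7.
Along each edge there are gcd(|Δx|,|Δy|)+1 lattice points, so counting each shared vertex once the boundary has gcd(3,1) + gcd(13,9) + gcd(10,8) = 1+1+2 = 4.
Pick's theorem gives I = A − B/2 + 1 = 7 − 4/2 + 1 = 6.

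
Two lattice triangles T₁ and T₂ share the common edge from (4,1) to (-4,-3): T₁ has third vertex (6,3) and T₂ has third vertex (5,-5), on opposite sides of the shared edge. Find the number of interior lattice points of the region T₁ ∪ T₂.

The union is the simple quadrilateral with vertices (4,1), (6,3), (-4,-3), (5,-5) in order.
Using the shoelace formula, 2A = |(4·3 − 6·1) + (6·(-3) − (-4)·3) + ((-4)·(-5) − 5·(-3)) + (5·1 − 4·(-5))| = 60, so the area is 30.
Along each edge there are gcd(|Δx|,|Δy|)+1 lattice points, so counting each shared vertex once the boundary has gcd(2,2) + gcd(10,6) + gcd(9,2) + gcd(1,6) = 2+2+1+1 = 6.
By Pick's theorem I = A − B/2 + 1 = 30 − 6/2 + 1 = 28.

28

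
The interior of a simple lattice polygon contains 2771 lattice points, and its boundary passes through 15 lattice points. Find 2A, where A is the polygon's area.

Pick's theorem states A = I + B/2 − 1, so A = 2771 + 15/2 − 1 = 5555/2.
Hence 2A = 5555.

5555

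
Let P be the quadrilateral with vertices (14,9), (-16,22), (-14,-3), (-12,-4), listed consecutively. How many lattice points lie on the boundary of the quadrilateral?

The number of boundary lattice points is Σ gcd(|Δx|,|Δy|) = gcd(30,13) + gcd(2,25) + gcd(2,1) + gcd(26,13) = 1+1+1+13 = 16.

16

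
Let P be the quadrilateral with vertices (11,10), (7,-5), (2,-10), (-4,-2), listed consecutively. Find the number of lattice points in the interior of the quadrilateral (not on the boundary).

119

The shoelace formula gives twice the area as |[11·(-5) − 7·10] + [7·(-10) − 2·(-5)] + [2·(-2) − (-4)·(-10)] + [(-4)·10 − 11·(-2)]| = 247, so the area is 247/2.
Along each edge there are gcd(|Δx|,|Δy|)+1 lattice points, so counting each shared vertex once the boundary has gcd(4,15) + gcd(5,5) + gcd(6,8) + gcd(15,12) = 1+5+2+3 = 11.
Pick's theorem gives I = A − B/2 + 1 = 247/2 − 11/2 + 1 = 119.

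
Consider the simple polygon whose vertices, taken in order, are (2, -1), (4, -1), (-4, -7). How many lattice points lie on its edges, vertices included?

Summing gcd(|Δx|,|Δy|) over the edges gives the boundary count: gcd(2,0) + gcd(8,6) + gcd(6,6) = 2+2+6 = 10.

10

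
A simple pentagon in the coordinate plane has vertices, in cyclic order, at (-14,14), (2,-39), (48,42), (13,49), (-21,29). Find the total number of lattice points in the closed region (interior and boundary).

2906

The shoelace formula gives twice the area as |((-14)·(-39) − 2·14) + (2·42 − 48·(-39)) + (48·49 − 13·42) + (13·29 − (-21)·49) + ((-21)·14 − (-14)·29)| = 5798, so the area is 2899.
The number of boundary lattice points is Σ gcd(|Δx|,|Δy|) = gcd(16,53) + gcd(46,81) + gcd(35,7) + gcd(34,20) + gcd(7,15) = 1+1+7+2+1 = 12.
Pick's theorem gives I = A − B/2 + 1 = 2899 − 12/2 + 1 = 2894, so the closed region contains I + B = 2894 + 12 = 2906 lattice points.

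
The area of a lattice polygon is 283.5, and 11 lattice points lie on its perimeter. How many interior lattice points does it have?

From Pick's theorem, I = A − B/2 + 1 = 283.5 − 11/2 + 1 = 279.

279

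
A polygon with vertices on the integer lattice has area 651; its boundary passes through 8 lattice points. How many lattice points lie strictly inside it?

648

From Pick's theorem, I = A − B/2 + 1 = 651 − 8/2 + 1 = 648.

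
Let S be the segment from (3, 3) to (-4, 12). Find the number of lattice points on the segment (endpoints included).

2

The number of lattice points on a segment between lattice points is gcd(|Δx|,|Δy|) + 1 = gcd(7,9) + 1 = 1 + 1 = 2.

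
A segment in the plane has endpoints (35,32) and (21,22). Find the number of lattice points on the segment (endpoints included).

The number of lattice points on a segment between lattice points is gcd(|Δx|,|Δy|) + 1 = gcd(14,10) + 1 = 2 + 1 = 3.

3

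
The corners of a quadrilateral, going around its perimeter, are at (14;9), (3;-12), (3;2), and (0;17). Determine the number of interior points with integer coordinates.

By the shoelace formula, twice the signed area is |(14·(-12) − 3·9) + (3·2 − 3·(-12)) + (3·17 − 0·2) + (0·9 − 14·17)| = 340, so the area is 170.
The number of boundary lattice points is Σ gcd(|Δx|,|Δy|) = gcd(11,21) + gcd(0,14) + gcd(3,15) + gcd(14,8) = 1+14+3+2 = 20.
Pick's theorem gives I = A − B/2 + 1 = 170 − 20/2 + 1 = 161.

161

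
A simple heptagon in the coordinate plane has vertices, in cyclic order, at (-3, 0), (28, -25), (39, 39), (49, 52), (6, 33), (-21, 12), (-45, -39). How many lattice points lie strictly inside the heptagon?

2780

The shoelace formula gives twice the area as |[(-3)·(-25) − 28·0] + [28·39 − 39·(-25)] + [39·52 − 49·39] + [49·33 − 6·52] + [6·12 − (-21)·33] + [(-21)·(-39) − (-45)·12] + [(-45)·0 − (-3)·(-39)]| = 5571, so the area is 5571/2.
Summing gcd(|Δx|,|Δy|) over the edges gives the boundary count: gcd(31,25) + gcd(11,64) + gcd(10,13) + gcd(43,19) + gcd(27,21) + gcd(24,51) + gcd(42,39) = 1+1+1+1+3+3+3 = 13.
Pick's theorem gives I = A − B/2 + 1 = 5571/2 − 13/2 + 1 = 2780.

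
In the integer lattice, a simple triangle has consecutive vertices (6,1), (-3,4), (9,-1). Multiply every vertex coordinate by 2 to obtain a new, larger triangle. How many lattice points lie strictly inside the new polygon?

14

The shoelace formula gives twice the area as |(6·4 − (-3)·1) + ((-3)·(-1) − 9·4) + (9·1 − 6·(-1))| = 9, so the area is 9/2.
The number of boundary lattice points is Σ gcd(|Δx|,|Δy|) = gcd(9,3) + gcd(12,5) + gcd(3,2) = 3+1+1 = 5.
Scaling by 2 multiplies the area by 2² = 4 (so the new area is 18) and multiplies the boundary lattice-point count by 2, giving 10.
By Pick's theorem, the interior count of the dilated polygon is 18 − 10/2 + 1 = 14.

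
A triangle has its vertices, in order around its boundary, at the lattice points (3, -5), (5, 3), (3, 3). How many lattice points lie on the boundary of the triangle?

12

The number of boundary lattice points is Σ gcd(|Δx|,|Δy|) = gcd(2,8) + gcd(2,0) + gcd(0,8) = 2+2+8 = 12.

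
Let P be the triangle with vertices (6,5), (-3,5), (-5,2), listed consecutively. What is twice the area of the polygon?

By the shoelace formula, twice the signed area is |(6·5 − (-3)·5) + ((-3)·2 − (-5)·5) + ((-5)·5 − 6·2)| = 27, so the area is 27/2.

27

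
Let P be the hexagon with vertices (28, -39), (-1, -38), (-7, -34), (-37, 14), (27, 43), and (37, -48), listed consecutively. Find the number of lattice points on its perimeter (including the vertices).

20

Along each edge there are gcd(|Δx|,|Δy|)+1 lattice points, so counting each shared vertex once the boundary has gcd(29,1) + gcd(6,4) + gcd(30,48) + gcd(64,29) + gcd(10,91) + gcd(9,9) = 1+2+6+1+1+9 = 20.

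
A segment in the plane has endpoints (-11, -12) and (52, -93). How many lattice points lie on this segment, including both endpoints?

10

The number of lattice points on a segment between lattice points is gcd(|Δx|,|Δy|) + 1 = gcd(63,81) + 1 = 9 + 1 = 10.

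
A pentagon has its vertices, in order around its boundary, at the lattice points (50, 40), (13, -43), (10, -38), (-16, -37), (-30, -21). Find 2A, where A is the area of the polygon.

Using the shoelace formula, 2A = |[50·(-43) − 13·40] + [13·(-38) − 10·(-43)] + [10·(-37) − (-16)·(-38)] + [(-16)·(-21) − (-30)·(-37)] + [(-30)·40 − 50·(-21)]| = 4636, so the area is 2318.

4636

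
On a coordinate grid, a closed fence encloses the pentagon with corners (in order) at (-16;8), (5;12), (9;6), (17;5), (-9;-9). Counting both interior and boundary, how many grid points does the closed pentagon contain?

350

The shoelace formula gives twice the area as |((-16)·12 − 5·8) + (5·6 − 9·12) + (9·5 − 17·6) + (17·(-9) − (-9)·5) + ((-9)·8 − (-16)·(-9))| = 691, so the area is 691/2.
The number of boundary lattice points is Σ gcd(|Δx|,|Δy|) = gcd(21,4) + gcd(4,6) + gcd(8,1) + gcd(26,14) + gcd(7,17) = 1+2+1+2+1 = 7.
Pick's theorem gives I = A − B/2 + 1 = 691/2 − 7/2 + 1 = 343, so the closed region contains I + B = 343 + 7 = 350 lattice points.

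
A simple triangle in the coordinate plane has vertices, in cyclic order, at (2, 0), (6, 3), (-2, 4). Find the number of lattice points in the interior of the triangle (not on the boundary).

12

By the shoelace formula, twice the signed area is |(2·3 − 6·0) + (6·4 − (-2)·3) + ((-2)·0 − 2·4)| = 28, so the area is 14.
Summing gcd(|Δx|,|Δy|) over the edges gives the boundary count: gcd(4,3) + gcd(8,1) + gcd(4,4) = 1+1+4 = 6.
By Pick's theorem A = I + B/2 − 1, so I = 14 − 6/2 + 1 = 12.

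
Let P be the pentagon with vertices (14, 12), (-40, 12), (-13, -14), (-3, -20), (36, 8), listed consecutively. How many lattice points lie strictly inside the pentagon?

1270

Using the shoelace formula, 2A = |(14·12 − (-40)·12) + ((-40)·(-14) − (-13)·12) + ((-13)·(-20) − (-3)·(-14)) + ((-3)·8 − 36·(-20)) + (36·12 − 14·8)| = 2598, so the area is 1299.
The number of boundary lattice points is Σ gcd(|Δx|,|Δy|) = gcd(54,0) + gcd(27,26) + gcd(10,6) + gcd(39,28) + gcd(22,4) = 54+1+2+1+2 = 60.
Pick's theorem gives I = A − B/2 + 1 = 1299 − 60/2 + 1 = 1270.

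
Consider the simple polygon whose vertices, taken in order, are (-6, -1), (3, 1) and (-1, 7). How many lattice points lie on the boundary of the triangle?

4

Summing gcd(|Δx|,|Δy|) over the edges gives the boundary count: gcd(9,2) + gcd(4,6) + gcd(5,8) = 1+2+1 = 4.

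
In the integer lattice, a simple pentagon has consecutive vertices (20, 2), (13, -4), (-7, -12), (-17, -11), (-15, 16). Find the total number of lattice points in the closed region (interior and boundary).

610

By the shoelace formula, twice the signed area is |[20·(-4) − 13·2] + [13·(-12) − (-7)·(-4)] + [(-7)·(-11) − (-17)·(-12)] + [(-17)·16 − (-15)·(-11)] + [(-15)·2 − 20·16]| = 1204, so the area is 602.
Along each edge there are gcd(|Δx|,|Δy|)+1 lattice points, so counting each shared vertex once the boundary has gcd(7,6) + gcd(20,8) + gcd(10,1) + gcd(2,27) + gcd(35,14) = 1+4+1+1+7 = 14.
Pick's theorem gives I = A − B/2 + 1 = 602 − 14/2 + 1 = 596, so the closed region contains I + B = 596 + 14 = 610 lattice points.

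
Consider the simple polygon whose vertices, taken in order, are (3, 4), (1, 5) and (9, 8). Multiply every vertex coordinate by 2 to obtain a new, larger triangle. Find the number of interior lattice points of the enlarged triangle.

25

Using the shoelace formula, 2A = |[3·5 − 1·4] + [1·8 − 9·5] + [9·4 − 3·8]| = 14, so the area is 7.
Along each edge there are gcd(|Δx|,|Δy|)+1 lattice points, so counting each shared vertex once the boundary has gcd(2,1) + gcd(8,3) + gcd(6,4) = 1+1+2 = 4.
Scaling by 2 multiplies the area by 2² = 4 (so the new area is 28) and multiplies the boundary lattice-point count by 2, giving 8.
By Pick's theorem, the interior count of the dilated polygon is 28 − 8/2 + 1 = 25.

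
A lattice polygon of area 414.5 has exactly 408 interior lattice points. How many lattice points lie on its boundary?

Pick's theorem gives A = I + B/2 − 1, so B = 2(A − I + 1) = 2(414.5 − 408 + 1) = 15.

15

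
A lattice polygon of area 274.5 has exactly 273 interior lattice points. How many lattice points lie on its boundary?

Pick's theorem gives A = I + B/2 − 1, so B = 2(A − I + 1) = 2(274.5 − 273 + 1) = 5.

5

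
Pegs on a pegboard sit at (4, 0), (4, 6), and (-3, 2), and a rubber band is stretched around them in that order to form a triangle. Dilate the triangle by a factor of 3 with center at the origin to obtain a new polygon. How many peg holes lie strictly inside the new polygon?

By the shoelace formula, twice the signed area is |(4·6 − 4·0) + (4·2 − (-3)·6) + ((-3)·0 − 4·2)| = 42, so the area is 21.
The number of boundary lattice points is Σ gcd(|Δx|,|Δy|) = gcd(0,6) + gcd(7,4) + gcd(7,2) = 6+1+1 = 8.
Scaling by 3 multiplies the area by 3² = 9 (so the new area is 189) and multiplies the boundary lattice-point count by 3, giving 24.
By Pick's theorem, the interior count of the dilated polygon is 189 − 24/2 + 1 = 178.

178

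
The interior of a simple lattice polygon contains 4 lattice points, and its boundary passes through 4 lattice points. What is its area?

5

By Pick's theorem, A = I + B/2 − 1 = 4 + 4/2 − 1 = 5.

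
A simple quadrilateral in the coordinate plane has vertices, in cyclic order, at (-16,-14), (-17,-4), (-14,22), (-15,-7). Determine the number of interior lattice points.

38

Using the shoelace formula, 2A = |[(-16)·(-4) − (-17)·(-14)] + [(-17)·22 − (-14)·(-4)] + [(-14)·(-7) − (-15)·22] + [(-15)·(-14) − (-16)·(-7)]| = 78, so the area is 39.
The number of boundary lattice points is Σ gcd(|Δx|,|Δy|) = gcd(1,10) + gcd(3,26) + gcd(1,29) + gcd(1,7) = 1+1+1+1 = 4.
By Pick's theorem A = I + B/2 − 1, so I = 39 − 4/2 + 1 = 38.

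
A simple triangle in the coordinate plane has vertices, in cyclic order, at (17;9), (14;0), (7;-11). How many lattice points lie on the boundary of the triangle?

14

The number of boundary lattice points is Σ gcd(|Δx|,|Δy|) = gcd(3,9) + gcd(7,11) + gcd(10,20) = 3+1+10 = 14.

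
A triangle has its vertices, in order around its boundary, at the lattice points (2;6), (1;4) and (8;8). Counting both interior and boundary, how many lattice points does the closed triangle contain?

Using the shoelace formula, 2A = |(2·4 − 1·6) + (1·8 − 8·4) + (8·6 − 2·8)| = 10, so the area is 5.
Along each edge there are gcd(|Δx|,|Δy|)+1 lattice points, so counting each shared vertex once the boundary has gcd(1,2) + gcd(7,4) + gcd(6,2) = 1+1+2 = 4.
Pick's theorem gives I = A − B/2 + 1 = 5 − 4/2 + 1 = 4, so the closed region contains I + B = 4 + 4 = 8 lattice points.

8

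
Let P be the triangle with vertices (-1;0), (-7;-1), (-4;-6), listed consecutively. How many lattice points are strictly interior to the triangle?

The shoelace formula gives twice the area as |[(-1)·(-1) − (-7)·0] + [(-7)·(-6) − (-4)·(-1)] + [(-4)·0 − (-1)·(-6)]| = 33, so the area is 33/2.
Along each edge there are gcd(|Δx|,|Δy|)+1 lattice points, so counting each shared vertex once the boundary has gcd(6,1) + gcd(3,5) + gcd(3,6) = 1+1+3 = 5.
By Pick's theorem A = I + B/2 − 1, so I = 33/2 − 5/2 + 1 = 15.

15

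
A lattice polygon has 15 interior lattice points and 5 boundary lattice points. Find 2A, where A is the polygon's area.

Pick's theorem states A = I + B/2 − 1, so A = 15 + 5/2 − 1 = 33/2.
Hence 2A = 33.

33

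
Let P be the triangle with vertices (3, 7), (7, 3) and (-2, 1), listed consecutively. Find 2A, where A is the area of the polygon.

44

Using the shoelace formula, 2A = |(3·3 − 7·7) + (7·1 − (-2)·3) + ((-2)·7 − 3·1)| = 44, so the area is 22.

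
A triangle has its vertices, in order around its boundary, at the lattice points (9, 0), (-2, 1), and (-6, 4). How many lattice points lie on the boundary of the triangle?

The number of boundary lattice points is Σ gcd(|Δx|,|Δy|) = gcd(11,1) + gcd(4,3) + gcd(15,4) = 1+1+1 = 3.

3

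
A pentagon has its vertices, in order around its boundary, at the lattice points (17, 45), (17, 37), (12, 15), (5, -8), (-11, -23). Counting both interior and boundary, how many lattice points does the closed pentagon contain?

The shoelace formula gives twice the area as |[17·37 − 17·45] + [17·15 − 12·37] + [12·(-8) − 5·15] + [5·(-23) − (-11)·(-8)] + [(-11)·45 − 17·(-23)]| = 803, so the area is 401.5.
Along each edge there are gcd(|Δx|,|Δy|)+1 lattice points, so counting each shared vertex once the boundary has gcd(0,8) + gcd(5,22) + gcd(7,23) + gcd(16,15) + gcd(28,68) = 8+1+1+1+4 = 15.
Pick's theorem gives I = A − B/2 + 1 = 401.5 − 15/2 + 1 = 395, so the closed region contains I + B = 395 + 15 = 410 lattice points.

410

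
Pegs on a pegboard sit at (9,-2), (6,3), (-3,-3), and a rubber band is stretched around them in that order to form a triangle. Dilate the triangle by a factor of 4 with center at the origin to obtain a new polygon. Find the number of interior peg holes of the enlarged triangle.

By the shoelace formula, twice the signed area is |(9·3 − 6·(-2)) + (6·(-3) − (-3)·3) + ((-3)·(-2) − 9·(-3))| = 63, so the area is 31.5.
The number of boundary lattice points is Σ gcd(|Δx|,|Δy|) = gcd(3,5) + gcd(9,6) + gcd(12,1) = 1+3+1 = 5.
Scaling by 4 multiplies the area by 4² = 16 (so the new area is 504) and multiplies the boundary lattice-point count by 4, giving 20.
By Pick's theorem, the interior count of the dilated polygon is 504 − 20/2 + 1 = 495.

495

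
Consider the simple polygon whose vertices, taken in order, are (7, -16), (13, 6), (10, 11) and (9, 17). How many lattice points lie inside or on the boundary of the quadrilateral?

74

By the shoelace formula, twice the signed area is |(7·6 − 13·(-16)) + (13·11 − 10·6) + (10·17 − 9·11) + (9·(-16) − 7·17)| = 141, so the area is 70.5.
Along each edge there are gcd(|Δx|,|Δy|)+1 lattice points, so counting each shared vertex once the boundary has gcd(6,22) + gcd(3,5) + gcd(1,6) + gcd(2,33) = 2+1+1+1 = 5.
Pick's theorem gives I = A − B/2 + 1 = 70.5 − 5/2 + 1 = 69, so the closed region contains I + B = 69 + 5 = 74 lattice points.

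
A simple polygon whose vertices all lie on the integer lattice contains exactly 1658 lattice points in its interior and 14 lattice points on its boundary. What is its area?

By Pick's theorem, A = I + B/2 − 1 = 1658 + 14/2 − 1 = 1664.

1664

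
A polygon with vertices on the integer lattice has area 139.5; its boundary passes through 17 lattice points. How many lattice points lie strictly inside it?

132

Pick's theorem A = I + B/2 − 1 rearranges to I = A − B/2 + 1 = 139.5 − 17/2 + 1 = 132.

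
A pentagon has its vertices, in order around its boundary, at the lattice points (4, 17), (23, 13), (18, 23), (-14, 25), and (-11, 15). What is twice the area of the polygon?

The shoelace formula gives twice the area as |[4·13 − 23·17] + [23·23 − 18·13] + [18·25 − (-14)·23] + [(-14)·15 − (-11)·25] + [(-11)·17 − 4·15]| = 546, so the area is 273.

546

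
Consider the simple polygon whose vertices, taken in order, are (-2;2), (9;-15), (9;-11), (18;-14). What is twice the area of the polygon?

128

The shoelace formula gives twice the area as |[(-2)·(-15) − 9·2] + [9·(-11) − 9·(-15)] + [9·(-14) − 18·(-11)] + [18·2 − (-2)·(-14)]| = 128, so the area is 64.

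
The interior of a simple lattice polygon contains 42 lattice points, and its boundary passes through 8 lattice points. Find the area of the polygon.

45

Pick's theorem states A = I + B/2 − 1, so A = 42 + 8/2 − 1 = 45.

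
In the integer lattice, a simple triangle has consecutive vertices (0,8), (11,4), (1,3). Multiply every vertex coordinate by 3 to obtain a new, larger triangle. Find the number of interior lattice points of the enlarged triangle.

Using the shoelace formula, 2A = |[0·4 − 11·8] + [11·3 − 1·4] + [1·8 − 0·3]| = 51, so the area is 51/2.
Along each edge there are gcd(|Δx|,|Δy|)+1 lattice points, so counting each shared vertex once the boundary has gcd(11,4) + gcd(10,1) + gcd(1,5) = 1+1+1 = 3.
Scaling by 3 multiplies the area by 3² = 9 (so the new area is 229.5) and multiplies the boundary lattice-point count by 3, giving 9.
By Pick's theorem, the interior count of the dilated polygon is 229.5 − 9/2 + 1 = 226.

226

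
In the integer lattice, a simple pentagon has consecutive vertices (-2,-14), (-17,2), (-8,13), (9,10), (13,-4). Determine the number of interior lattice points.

By the shoelace formula, twice the signed area is |((-2)·2 − (-17)·(-14)) + ((-17)·13 − (-8)·2) + ((-8)·10 − 9·13) + (9·(-4) − 13·10) + (13·(-14) − (-2)·(-4))| = 1000, so the area is 500.
Summing gcd(|Δx|,|Δy|) over the edges gives the boundary count: gcd(15,16) + gcd(9,11) + gcd(17,3) + gcd(4,14) + gcd(15,10) = 1+1+1+2+5 = 10.
By Pick's theorem A = I + B/2 − 1, so I = 500 − 10/2 + 1 = 496.

496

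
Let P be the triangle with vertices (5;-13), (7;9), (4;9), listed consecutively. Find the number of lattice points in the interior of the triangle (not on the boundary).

31

The shoelace formula gives twice the area as |(5·9 − 7·(-13)) + (7·9 − 4·9) + (4·(-13) − 5·9)| = 66, so the area is 33.
Summing gcd(|Δx|,|Δy|) over the edges gives the boundary count: gcd(2,22) + gcd(3,0) + gcd(1,22) = 2+3+1 = 6.
Pick's theorem gives I = A − B/2 + 1 = 33 − 6/2 + 1 = 31.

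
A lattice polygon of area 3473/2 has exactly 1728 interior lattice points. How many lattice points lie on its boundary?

Pick's theorem gives A = I + B/2 − 1, so B = 2(A − I + 1) = 2(3473/2 − 1728 + 1) = 19.

19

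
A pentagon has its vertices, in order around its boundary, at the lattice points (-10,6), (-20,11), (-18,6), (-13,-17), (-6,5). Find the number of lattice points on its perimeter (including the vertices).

9

The number of boundary lattice points is Σ gcd(|Δx|,|Δy|) = gcd(10,5) + gcd(2,5) + gcd(5,23) + gcd(7,22) + gcd(4,1) = 5+1+1+1+1 = 9.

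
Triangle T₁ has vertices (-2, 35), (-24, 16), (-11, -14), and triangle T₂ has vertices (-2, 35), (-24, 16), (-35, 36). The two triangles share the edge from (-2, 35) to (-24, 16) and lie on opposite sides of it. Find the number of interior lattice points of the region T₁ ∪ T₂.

777

The union is the simple quadrilateral with vertices (-2, 35), (-11, -14), (-24, 16), (-35, 36) in order.
The shoelace formula gives twice the area as |((-2)·(-14) − (-11)·35) + ((-11)·16 − (-24)·(-14)) + ((-24)·36 − (-35)·16) + ((-35)·35 − (-2)·36)| = 1556, so the area is 778.
Summing gcd(|Δx|,|Δy|) over the edges gives the boundary count: gcd(9,49) + gcd(13,30) + gcd(11,20) + gcd(33,1) = 1+1+1+1 = 4.
By Pick's theorem I = A − B/2 + 1 = 778 − 4/2 + 1 = 777.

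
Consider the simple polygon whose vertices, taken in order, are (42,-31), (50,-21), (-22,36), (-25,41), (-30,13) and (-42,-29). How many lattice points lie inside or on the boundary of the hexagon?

3431

Using the shoelace formula, 2A = |[42·(-21) − 50·(-31)] + [50·36 − (-22)·(-21)] + [(-22)·41 − (-25)·36] + [(-25)·13 − (-30)·41] + [(-30)·(-29) − (-42)·13] + [(-42)·(-31) − 42·(-29)]| = 6845, so the area is 3422.5.
The number of boundary lattice points is Σ gcd(|Δx|,|Δy|) = gcd(8,10) + gcd(72,57) + gcd(3,5) + gcd(5,28) + gcd(12,42) + gcd(84,2) = 2+3+1+1+6+2 = 15.
Pick's theorem gives I = A − B/2 + 1 = 3422.5 − 15/2 + 1 = 3416, so the closed region contains I + B = 3416 + 15 = 3431 lattice points.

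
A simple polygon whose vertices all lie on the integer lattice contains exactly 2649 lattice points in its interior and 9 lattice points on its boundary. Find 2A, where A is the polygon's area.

5305

By Pick's theorem, A = I + B/2 − 1 = 2649 + 9/2 − 1 = 5305/2.
Hence 2A = 5305.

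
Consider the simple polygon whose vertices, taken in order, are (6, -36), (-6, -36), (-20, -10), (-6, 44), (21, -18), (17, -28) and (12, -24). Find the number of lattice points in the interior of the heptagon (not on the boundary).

1733

Using the shoelace formula, 2A = |[6·(-36) − (-6)·(-36)] + [(-6)·(-10) − (-20)·(-36)] + [(-20)·44 − (-6)·(-10)] + [(-6)·(-18) − 21·44] + [21·(-28) − 17·(-18)] + [17·(-24) − 12·(-28)] + [12·(-36) − 6·(-24)]| = 3490, so the area is 1745.
Summing gcd(|Δx|,|Δy|) over the edges gives the boundary count: gcd(12,0) + gcd(14,26) + gcd(14,54) + gcd(27,62) + gcd(4,10) + gcd(5,4) + gcd(6,12) = 12+2+2+1+2+1+6 = 26.
By Pick's theorem A = I + B/2 − 1, so I = 1745 − 26/2 + 1 = 1733.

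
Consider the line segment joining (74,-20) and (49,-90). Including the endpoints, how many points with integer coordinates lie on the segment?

The number of lattice points on a segment between lattice points is gcd(|Δx|,|Δy|) + 1 = gcd(25,70) + 1 = 5 + 1 = 6.

6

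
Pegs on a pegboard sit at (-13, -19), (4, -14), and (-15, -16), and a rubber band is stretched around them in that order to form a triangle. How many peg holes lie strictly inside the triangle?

Using the shoelace formula, 2A = |((-13)·(-14) − 4·(-19)) + (4·(-16) − (-15)·(-14)) + ((-15)·(-19) − (-13)·(-16))| = 61, so the area is 61/2.
Along each edge there are gcd(|Δx|,|Δy|)+1 lattice points, so counting each shared vertex once the boundary has gcd(17,5) + gcd(19,2) + gcd(2,3) = 1+1+1 = 3.
By Pick's theorem A = I + B/2 − 1, so I = 61/2 − 3/2 + 1 = 30.

30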